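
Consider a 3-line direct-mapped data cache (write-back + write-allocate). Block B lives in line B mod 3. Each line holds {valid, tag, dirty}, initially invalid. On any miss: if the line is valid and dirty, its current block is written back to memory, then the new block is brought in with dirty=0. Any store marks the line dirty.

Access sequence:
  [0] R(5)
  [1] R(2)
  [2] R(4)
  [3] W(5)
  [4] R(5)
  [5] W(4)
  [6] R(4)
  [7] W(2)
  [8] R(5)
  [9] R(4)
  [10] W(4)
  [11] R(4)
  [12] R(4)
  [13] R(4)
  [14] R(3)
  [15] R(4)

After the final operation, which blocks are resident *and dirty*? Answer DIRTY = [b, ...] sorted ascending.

  0 | R B5 → L2 miss [-]
  1 | R B2 → L2 miss [-]
  2 | R B4 → L1 miss [-]
  3 | W B5 → L2 miss [D]
  4 | R B5 → L2 hit [D]
  5 | W B4 → L1 hit [D]
  6 | R B4 → L1 hit [D]
  7 | W B2 → L2 miss wb→B5 [D]
  8 | R B5 → L2 miss wb→B2 [-]
  9 | R B4 → L1 hit [D]
  10 | W B4 → L1 hit [D]
  11 | R B4 → L1 hit [D]
  12 | R B4 → L1 hit [D]
  13 | R B4 → L1 hit [D]
  14 | R B3 → L0 miss [-]
  15 | R B4 → L1 hit [D]

DIRTY = [4]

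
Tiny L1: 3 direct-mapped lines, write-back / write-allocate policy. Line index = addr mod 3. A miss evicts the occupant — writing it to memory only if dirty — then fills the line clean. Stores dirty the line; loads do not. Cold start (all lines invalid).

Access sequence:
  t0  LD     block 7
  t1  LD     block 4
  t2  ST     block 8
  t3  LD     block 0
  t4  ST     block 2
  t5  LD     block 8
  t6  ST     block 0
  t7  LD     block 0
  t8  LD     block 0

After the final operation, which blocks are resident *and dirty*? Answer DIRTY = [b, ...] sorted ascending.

0: R B7 -> L1 miss  d=-]
1: R B4 -> L1 miss  d=-]
2: W B8 -> L2 miss  d=D]
3: R B0 -> L0 miss  d=-]
4: W B2 -> L2 miss wb->B8  d=D]
5: R B8 -> L2 miss wb->B2  d=-]
6: W B0 -> L0 hit  d=D]
7: R B0 -> L0 hit  d=D]
8: R B0 -> L0 hit  d=D]

DIRTY = [0]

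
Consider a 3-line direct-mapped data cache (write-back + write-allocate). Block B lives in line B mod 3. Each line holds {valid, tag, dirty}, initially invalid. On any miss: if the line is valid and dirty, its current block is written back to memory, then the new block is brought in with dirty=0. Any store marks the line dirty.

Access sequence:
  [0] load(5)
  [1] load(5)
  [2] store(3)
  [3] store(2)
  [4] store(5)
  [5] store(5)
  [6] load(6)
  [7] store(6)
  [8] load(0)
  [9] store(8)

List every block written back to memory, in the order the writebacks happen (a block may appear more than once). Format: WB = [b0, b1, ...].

0: R B5 -> L2 miss  d=-]
1: R B5 -> L2 hit  d=-]
2: W B3 -> L0 miss  d=D]
3: W B2 -> L2 miss  d=D]
4: W B5 -> L2 miss wb->B2  d=D]
5: W B5 -> L2 hit  d=D]
6: R B6 -> L0 miss wb->B3  d=-]
7: W B6 -> L0 hit  d=D]
8: R B0 -> L0 miss wb->B6  d=-]
9: W B8 -> L2 miss wb->B5  d=D]

WB = [2, 3, 6, 5]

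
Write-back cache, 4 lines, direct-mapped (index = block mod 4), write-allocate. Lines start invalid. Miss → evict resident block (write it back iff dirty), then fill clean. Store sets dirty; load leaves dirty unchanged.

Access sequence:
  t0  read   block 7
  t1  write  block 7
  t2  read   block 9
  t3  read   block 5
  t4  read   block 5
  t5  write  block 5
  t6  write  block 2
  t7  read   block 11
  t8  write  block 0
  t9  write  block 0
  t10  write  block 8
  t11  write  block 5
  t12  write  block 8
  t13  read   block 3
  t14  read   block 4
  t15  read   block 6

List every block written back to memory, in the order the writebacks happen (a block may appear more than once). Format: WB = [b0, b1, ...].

WB = [7, 0, 8, 2]

  0 | R B7 → L3 miss [-]
  1 | W B7 → L3 hit [D]
  2 | R B9 → L1 miss [-]
  3 | R B5 → L1 miss [-]
  4 | R B5 → L1 hit [-]
  5 | W B5 → L1 hit [D]
  6 | W B2 → L2 miss [D]
  7 | R B11 → L3 miss wb→B7 [-]
  8 | W B0 → L0 miss [D]
  9 | W B0 → L0 hit [D]
  10 | W B8 → L0 miss wb→B0 [D]
  11 | W B5 → L1 hit [D]
  12 | W B8 → L0 hit [D]
  13 | R B3 → L3 miss [-]
  14 | R B4 → L0 miss wb→B8 [-]
  15 | R B6 → L2 miss wb→B2 [-]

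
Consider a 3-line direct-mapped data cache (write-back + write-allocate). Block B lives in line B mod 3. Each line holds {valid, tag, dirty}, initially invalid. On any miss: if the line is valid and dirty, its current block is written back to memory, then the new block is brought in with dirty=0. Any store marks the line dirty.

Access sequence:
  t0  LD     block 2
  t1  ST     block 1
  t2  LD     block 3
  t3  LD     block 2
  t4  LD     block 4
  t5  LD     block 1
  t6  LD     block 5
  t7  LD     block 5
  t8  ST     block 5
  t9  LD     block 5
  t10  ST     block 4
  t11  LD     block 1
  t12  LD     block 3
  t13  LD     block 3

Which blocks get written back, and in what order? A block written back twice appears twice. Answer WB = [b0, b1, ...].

WB = [1, 4]

0: R B2 → L2 miss [-]
1: W B1 → L1 miss [D]
2: R B3 → L0 miss [-]
3: R B2 → L2 hit [-]
4: R B4 → L1 miss wb→B1 [-]
5: R B1 → L1 miss [-]
6: R B5 → L2 miss [-]
7: R B5 → L2 hit [-]
8: W B5 → L2 hit [D]
9: R B5 → L2 hit [D]
10: W B4 → L1 miss [D]
11: R B1 → L1 miss wb→B4 [-]
12: R B3 → L0 hit [-]
13: R B3 → L0 hit [-]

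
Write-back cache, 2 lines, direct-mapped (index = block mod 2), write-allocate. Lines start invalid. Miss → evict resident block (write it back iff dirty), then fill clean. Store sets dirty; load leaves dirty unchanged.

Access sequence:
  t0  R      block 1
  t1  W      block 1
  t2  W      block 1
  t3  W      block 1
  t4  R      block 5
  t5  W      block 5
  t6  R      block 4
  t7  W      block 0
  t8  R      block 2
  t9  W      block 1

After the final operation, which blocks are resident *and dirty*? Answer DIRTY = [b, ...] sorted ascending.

DIRTY = [1]

0: R B1 -> L1 miss  d=-]
1: W B1 -> L1 hit  d=D]
2: W B1 -> L1 hit  d=D]
3: W B1 -> L1 hit  d=D]
4: R B5 -> L1 miss wb->B1  d=-]
5: W B5 -> L1 hit  d=D]
6: R B4 -> L0 miss  d=-]
7: W B0 -> L0 miss  d=D]
8: R B2 -> L0 miss wb->B0  d=-]
9: W B1 -> L1 miss wb->B5  d=D]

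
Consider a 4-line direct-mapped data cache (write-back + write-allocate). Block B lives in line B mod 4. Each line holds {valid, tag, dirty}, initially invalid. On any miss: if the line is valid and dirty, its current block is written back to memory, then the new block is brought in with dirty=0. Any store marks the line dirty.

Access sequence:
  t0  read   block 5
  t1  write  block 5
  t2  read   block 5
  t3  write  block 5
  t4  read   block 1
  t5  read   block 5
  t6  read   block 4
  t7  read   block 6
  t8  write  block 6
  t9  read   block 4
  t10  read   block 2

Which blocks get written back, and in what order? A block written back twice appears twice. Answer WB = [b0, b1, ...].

0: R B5 → L1 miss [-]
1: W B5 → L1 hit [D]
2: R B5 → L1 hit [D]
3: W B5 → L1 hit [D]
4: R B1 → L1 miss wb→B5 [-]
5: R B5 → L1 miss [-]
6: R B4 → L0 miss [-]
7: R B6 → L2 miss [-]
8: W B6 → L2 hit [D]
9: R B4 → L0 hit [-]
10: R B2 → L2 miss wb→B6 [-]

WB = [5, 6]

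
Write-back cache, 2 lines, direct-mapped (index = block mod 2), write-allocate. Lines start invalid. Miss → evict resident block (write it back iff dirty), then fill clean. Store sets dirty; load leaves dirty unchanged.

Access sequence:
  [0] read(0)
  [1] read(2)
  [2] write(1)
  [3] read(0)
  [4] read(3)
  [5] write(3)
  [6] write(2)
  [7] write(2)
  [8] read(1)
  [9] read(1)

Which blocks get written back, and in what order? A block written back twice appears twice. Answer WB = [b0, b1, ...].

0: R B0 -> L0 miss  d=-]
1: R B2 -> L0 miss  d=-]
2: W B1 -> L1 miss  d=D]
3: R B0 -> L0 miss  d=-]
4: R B3 -> L1 miss wb->B1  d=-]
5: W B3 -> L1 hit  d=D]
6: W B2 -> L0 miss  d=D]
7: W B2 -> L0 hit  d=D]
8: R B1 -> L1 miss wb->B3  d=-]
9: R B1 -> L1 hit  d=-]

WB = [1, 3]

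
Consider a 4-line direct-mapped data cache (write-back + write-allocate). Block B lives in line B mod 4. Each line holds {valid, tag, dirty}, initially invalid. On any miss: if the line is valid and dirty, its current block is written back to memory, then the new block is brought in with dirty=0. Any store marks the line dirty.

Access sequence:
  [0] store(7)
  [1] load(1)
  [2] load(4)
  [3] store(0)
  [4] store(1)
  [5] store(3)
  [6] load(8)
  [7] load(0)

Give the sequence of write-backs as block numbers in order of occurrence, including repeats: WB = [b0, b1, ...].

WB = [7, 0]

0: W B7 -> L3 miss  d=D]
1: R B1 -> L1 miss  d=-]
2: R B4 -> L0 miss  d=-]
3: W B0 -> L0 miss  d=D]
4: W B1 -> L1 hit  d=D]
5: W B3 -> L3 miss wb->B7  d=D]
6: R B8 -> L0 miss wb->B0  d=-]
7: R B0 -> L0 miss  d=-]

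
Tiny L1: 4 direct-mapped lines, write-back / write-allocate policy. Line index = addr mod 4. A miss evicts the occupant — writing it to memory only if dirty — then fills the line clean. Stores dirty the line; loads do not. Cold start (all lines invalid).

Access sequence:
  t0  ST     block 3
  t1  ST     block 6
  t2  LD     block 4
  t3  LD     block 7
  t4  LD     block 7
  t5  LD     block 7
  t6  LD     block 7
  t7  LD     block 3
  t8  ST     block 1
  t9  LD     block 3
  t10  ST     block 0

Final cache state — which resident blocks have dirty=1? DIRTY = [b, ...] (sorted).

DIRTY = [0, 1, 6]

0: W B3 → L3 miss [D]
1: W B6 → L2 miss [D]
2: R B4 → L0 miss [-]
3: R B7 → L3 miss wb→B3 [-]
4: R B7 → L3 hit [-]
5: R B7 → L3 hit [-]
6: R B7 → L3 hit [-]
7: R B3 → L3 miss [-]
8: W B1 → L1 miss [D]
9: R B3 → L3 hit [-]
10: W B0 → L0 miss [D]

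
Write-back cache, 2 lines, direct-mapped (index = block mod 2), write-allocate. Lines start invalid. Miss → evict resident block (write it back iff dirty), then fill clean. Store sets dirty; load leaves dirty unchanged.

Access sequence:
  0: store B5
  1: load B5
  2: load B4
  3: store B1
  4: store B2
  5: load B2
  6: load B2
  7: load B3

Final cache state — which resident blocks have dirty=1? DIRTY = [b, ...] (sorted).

DIRTY = [2]

  0 | W B5 → L1 miss [D]
  1 | R B5 → L1 hit [D]
  2 | R B4 → L0 miss [-]
  3 | W B1 → L1 miss wb→B5 [D]
  4 | W B2 → L0 miss [D]
  5 | R B2 → L0 hit [D]
  6 | R B2 → L0 hit [D]
  7 | R B3 → L1 miss wb→B1 [-]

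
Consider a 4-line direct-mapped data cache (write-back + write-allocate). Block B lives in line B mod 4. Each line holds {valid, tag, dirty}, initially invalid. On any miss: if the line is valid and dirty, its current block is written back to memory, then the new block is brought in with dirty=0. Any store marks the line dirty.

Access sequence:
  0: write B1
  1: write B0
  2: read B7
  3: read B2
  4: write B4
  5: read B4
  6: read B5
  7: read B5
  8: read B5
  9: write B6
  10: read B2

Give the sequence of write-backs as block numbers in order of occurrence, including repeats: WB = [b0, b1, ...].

WB = [0, 1, 6]

0: W B1 -> L1 miss  d=D]
1: W B0 -> L0 miss  d=D]
2: R B7 -> L3 miss  d=-]
3: R B2 -> L2 miss  d=-]
4: W B4 -> L0 miss wb->B0  d=D]
5: R B4 -> L0 hit  d=D]
6: R B5 -> L1 miss wb->B1  d=-]
7: R B5 -> L1 hit  d=-]
8: R B5 -> L1 hit  d=-]
9: W B6 -> L2 miss  d=D]
10: R B2 -> L2 miss wb->B6  d=-]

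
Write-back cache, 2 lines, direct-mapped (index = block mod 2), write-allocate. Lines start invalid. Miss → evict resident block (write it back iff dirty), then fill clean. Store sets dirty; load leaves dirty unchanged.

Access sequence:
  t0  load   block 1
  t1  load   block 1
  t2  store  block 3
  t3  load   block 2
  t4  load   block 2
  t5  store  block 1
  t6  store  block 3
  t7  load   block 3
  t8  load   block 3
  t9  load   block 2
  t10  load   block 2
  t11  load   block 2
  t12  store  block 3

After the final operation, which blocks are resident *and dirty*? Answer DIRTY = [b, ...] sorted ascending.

DIRTY = [3]

0: R B1 -> L1 miss  d=-]
1: R B1 -> L1 hit  d=-]
2: W B3 -> L1 miss  d=D]
3: R B2 -> L0 miss  d=-]
4: R B2 -> L0 hit  d=-]
5: W B1 -> L1 miss wb->B3  d=D]
6: W B3 -> L1 miss wb->B1  d=D]
7: R B3 -> L1 hit  d=D]
8: R B3 -> L1 hit  d=D]
9: R B2 -> L0 hit  d=-]
10: R B2 -> L0 hit  d=-]
11: R B2 -> L0 hit  d=-]
12: W B3 -> L1 hit  d=D]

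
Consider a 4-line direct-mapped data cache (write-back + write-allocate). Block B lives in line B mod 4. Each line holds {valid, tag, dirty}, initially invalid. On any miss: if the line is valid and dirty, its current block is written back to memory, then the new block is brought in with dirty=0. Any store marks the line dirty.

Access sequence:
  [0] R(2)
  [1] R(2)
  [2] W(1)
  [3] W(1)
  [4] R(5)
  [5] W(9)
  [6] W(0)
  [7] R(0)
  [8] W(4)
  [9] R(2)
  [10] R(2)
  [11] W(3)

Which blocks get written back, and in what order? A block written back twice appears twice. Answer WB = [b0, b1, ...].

WB = [1, 0]

  0 | R B2 → L2 miss [-]
  1 | R B2 → L2 hit [-]
  2 | W B1 → L1 miss [D]
  3 | W B1 → L1 hit [D]
  4 | R B5 → L1 miss wb→B1 [-]
  5 | W B9 → L1 miss [D]
  6 | W B0 → L0 miss [D]
  7 | R B0 → L0 hit [D]
  8 | W B4 → L0 miss wb→B0 [D]
  9 | R B2 → L2 hit [-]
  10 | R B2 → L2 hit [-]
  11 | W B3 → L3 miss [D]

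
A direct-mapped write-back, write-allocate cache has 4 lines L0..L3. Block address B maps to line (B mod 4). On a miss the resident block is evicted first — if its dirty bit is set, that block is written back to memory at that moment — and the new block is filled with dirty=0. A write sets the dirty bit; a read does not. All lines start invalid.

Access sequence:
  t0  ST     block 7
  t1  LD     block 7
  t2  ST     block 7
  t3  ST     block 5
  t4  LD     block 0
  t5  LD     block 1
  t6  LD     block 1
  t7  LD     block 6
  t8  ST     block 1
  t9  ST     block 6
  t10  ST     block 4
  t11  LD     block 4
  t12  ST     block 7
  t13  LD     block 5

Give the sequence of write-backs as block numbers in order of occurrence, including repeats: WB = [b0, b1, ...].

0: W B7 -> L3 miss  d=D]
1: R B7 -> L3 hit  d=D]
2: W B7 -> L3 hit  d=D]
3: W B5 -> L1 miss  d=D]
4: R B0 -> L0 miss  d=-]
5: R B1 -> L1 miss wb->B5  d=-]
6: R B1 -> L1 hit  d=-]
7: R B6 -> L2 miss  d=-]
8: W B1 -> L1 hit  d=D]
9: W B6 -> L2 hit  d=D]
10: W B4 -> L0 miss  d=D]
11: R B4 -> L0 hit  d=D]
12: W B7 -> L3 hit  d=D]
13: R B5 -> L1 miss wb->B1  d=-]

WB = [5, 1]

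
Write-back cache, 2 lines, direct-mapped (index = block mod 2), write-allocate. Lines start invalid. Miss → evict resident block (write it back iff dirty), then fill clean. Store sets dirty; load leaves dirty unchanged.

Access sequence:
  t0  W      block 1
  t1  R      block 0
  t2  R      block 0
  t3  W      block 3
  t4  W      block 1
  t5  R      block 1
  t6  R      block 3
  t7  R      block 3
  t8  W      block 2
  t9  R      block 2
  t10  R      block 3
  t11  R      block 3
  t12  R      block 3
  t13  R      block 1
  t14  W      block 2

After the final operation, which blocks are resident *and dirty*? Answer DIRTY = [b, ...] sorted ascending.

0: W B1 → L1 miss [D]
1: R B0 → L0 miss [-]
2: R B0 → L0 hit [-]
3: W B3 → L1 miss wb→B1 [D]
4: W B1 → L1 miss wb→B3 [D]
5: R B1 → L1 hit [D]
6: R B3 → L1 miss wb→B1 [-]
7: R B3 → L1 hit [-]
8: W B2 → L0 miss [D]
9: R B2 → L0 hit [D]
10: R B3 → L1 hit [-]
11: R B3 → L1 hit [-]
12: R B3 → L1 hit [-]
13: R B1 → L1 miss [-]
14: W B2 → L0 hit [D]

DIRTY = [2]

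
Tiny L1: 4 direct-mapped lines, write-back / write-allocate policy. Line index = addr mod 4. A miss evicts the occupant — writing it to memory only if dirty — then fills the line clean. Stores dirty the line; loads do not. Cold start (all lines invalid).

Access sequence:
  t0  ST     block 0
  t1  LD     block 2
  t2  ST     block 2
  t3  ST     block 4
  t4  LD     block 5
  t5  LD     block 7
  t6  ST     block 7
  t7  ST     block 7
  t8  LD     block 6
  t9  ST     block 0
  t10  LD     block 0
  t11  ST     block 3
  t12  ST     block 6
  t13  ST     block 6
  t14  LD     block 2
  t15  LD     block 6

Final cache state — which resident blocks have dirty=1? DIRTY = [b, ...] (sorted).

DIRTY = [0, 3]

  0 | W B0 → L0 miss [D]
  1 | R B2 → L2 miss [-]
  2 | W B2 → L2 hit [D]
  3 | W B4 → L0 miss wb→B0 [D]
  4 | R B5 → L1 miss [-]
  5 | R B7 → L3 miss [-]
  6 | W B7 → L3 hit [D]
  7 | W B7 → L3 hit [D]
  8 | R B6 → L2 miss wb→B2 [-]
  9 | W B0 → L0 miss wb→B4 [D]
  10 | R B0 → L0 hit [D]
  11 | W B3 → L3 miss wb→B7 [D]
  12 | W B6 → L2 hit [D]
  13 | W B6 → L2 hit [D]
  14 | R B2 → L2 miss wb→B6 [-]
  15 | R B6 → L2 miss [-]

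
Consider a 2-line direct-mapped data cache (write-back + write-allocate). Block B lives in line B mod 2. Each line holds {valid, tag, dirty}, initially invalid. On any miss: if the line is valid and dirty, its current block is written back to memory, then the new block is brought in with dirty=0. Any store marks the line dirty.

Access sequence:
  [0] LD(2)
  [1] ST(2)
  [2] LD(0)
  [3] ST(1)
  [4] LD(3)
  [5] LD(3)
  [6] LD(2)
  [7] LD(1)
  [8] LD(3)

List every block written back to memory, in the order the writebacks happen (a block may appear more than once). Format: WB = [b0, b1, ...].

  0 | R B2 → L0 miss [-]
  1 | W B2 → L0 hit [D]
  2 | R B0 → L0 miss wb→B2 [-]
  3 | W B1 → L1 miss [D]
  4 | R B3 → L1 miss wb→B1 [-]
  5 | R B3 → L1 hit [-]
  6 | R B2 → L0 miss [-]
  7 | R B1 → L1 miss [-]
  8 | R B3 → L1 miss [-]

WB = [2, 1]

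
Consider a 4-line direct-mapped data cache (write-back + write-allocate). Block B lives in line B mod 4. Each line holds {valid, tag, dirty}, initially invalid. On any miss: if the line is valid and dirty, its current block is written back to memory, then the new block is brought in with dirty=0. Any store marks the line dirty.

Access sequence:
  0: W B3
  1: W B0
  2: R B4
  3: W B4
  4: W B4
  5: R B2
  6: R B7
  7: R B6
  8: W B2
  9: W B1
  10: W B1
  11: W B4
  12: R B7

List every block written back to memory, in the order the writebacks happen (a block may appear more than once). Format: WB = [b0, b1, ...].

WB = [0, 3]

0: W B3 -> L3 miss  d=D]
1: W B0 -> L0 miss  d=D]
2: R B4 -> L0 miss wb->B0  d=-]
3: W B4 -> L0 hit  d=D]
4: W B4 -> L0 hit  d=D]
5: R B2 -> L2 miss  d=-]
6: R B7 -> L3 miss wb->B3  d=-]
7: R B6 -> L2 miss  d=-]
8: W B2 -> L2 miss  d=D]
9: W B1 -> L1 miss  d=D]
10: W B1 -> L1 hit  d=D]
11: W B4 -> L0 hit  d=D]
12: R B7 -> L3 hit  d=-]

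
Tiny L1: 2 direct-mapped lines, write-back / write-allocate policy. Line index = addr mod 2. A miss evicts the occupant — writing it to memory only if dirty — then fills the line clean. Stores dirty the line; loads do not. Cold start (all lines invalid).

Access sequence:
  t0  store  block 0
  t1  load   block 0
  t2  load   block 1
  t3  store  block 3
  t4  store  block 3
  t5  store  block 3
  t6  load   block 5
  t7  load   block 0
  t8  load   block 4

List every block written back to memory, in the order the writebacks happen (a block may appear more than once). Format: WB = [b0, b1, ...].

0: W B0 -> L0 miss  d=D]
1: R B0 -> L0 hit  d=D]
2: R B1 -> L1 miss  d=-]
3: W B3 -> L1 miss  d=D]
4: W B3 -> L1 hit  d=D]
5: W B3 -> L1 hit  d=D]
6: R B5 -> L1 miss wb->B3  d=-]
7: R B0 -> L0 hit  d=D]
8: R B4 -> L0 miss wb->B0  d=-]

WB = [3, 0]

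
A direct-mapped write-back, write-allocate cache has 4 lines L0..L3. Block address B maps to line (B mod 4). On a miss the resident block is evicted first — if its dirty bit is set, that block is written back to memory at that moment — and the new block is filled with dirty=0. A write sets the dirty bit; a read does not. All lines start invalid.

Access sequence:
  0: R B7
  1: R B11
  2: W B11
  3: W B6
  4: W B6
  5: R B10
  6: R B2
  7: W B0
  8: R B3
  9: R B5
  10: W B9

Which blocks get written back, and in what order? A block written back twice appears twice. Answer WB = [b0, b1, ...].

0: R B7 → L3 miss [-]
1: R B11 → L3 miss [-]
2: W B11 → L3 hit [D]
3: W B6 → L2 miss [D]
4: W B6 → L2 hit [D]
5: R B10 → L2 miss wb→B6 [-]
6: R B2 → L2 miss [-]
7: W B0 → L0 miss [D]
8: R B3 → L3 miss wb→B11 [-]
9: R B5 → L1 miss [-]
10: W B9 → L1 miss [D]

WB = [6, 11]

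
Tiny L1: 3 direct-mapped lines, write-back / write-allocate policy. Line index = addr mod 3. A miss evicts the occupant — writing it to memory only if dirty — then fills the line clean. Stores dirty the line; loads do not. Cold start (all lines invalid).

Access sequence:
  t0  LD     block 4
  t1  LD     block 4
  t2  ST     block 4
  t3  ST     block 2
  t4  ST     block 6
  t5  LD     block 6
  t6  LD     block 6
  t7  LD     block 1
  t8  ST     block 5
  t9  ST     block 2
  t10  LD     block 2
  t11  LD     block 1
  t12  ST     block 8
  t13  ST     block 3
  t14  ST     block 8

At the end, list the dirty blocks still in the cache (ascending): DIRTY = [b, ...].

DIRTY = [3, 8]

0: R B4 -> L1 miss  d=-]
1: R B4 -> L1 hit  d=-]
2: W B4 -> L1 hit  d=D]
3: W B2 -> L2 miss  d=D]
4: W B6 -> L0 miss  d=D]
5: R B6 -> L0 hit  d=D]
6: R B6 -> L0 hit  d=D]
7: R B1 -> L1 miss wb->B4  d=-]
8: W B5 -> L2 miss wb->B2  d=D]
9: W B2 -> L2 miss wb->B5  d=D]
10: R B2 -> L2 hit  d=D]
11: R B1 -> L1 hit  d=-]
12: W B8 -> L2 miss wb->B2  d=D]
13: W B3 -> L0 miss wb->B6  d=D]
14: W B8 -> L2 hit  d=D]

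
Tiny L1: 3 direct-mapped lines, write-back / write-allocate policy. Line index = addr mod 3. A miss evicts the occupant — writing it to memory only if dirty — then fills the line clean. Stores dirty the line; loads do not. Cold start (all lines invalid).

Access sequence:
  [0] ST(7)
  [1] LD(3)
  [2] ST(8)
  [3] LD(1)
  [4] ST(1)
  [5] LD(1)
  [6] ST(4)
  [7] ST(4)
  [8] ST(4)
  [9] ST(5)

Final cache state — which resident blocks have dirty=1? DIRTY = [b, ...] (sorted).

0: W B7 -> L1 miss  d=D]
1: R B3 -> L0 miss  d=-]
2: W B8 -> L2 miss  d=D]
3: R B1 -> L1 miss wb->B7  d=-]
4: W B1 -> L1 hit  d=D]
5: R B1 -> L1 hit  d=D]
6: W B4 -> L1 miss wb->B1  d=D]
7: W B4 -> L1 hit  d=D]
8: W B4 -> L1 hit  d=D]
9: W B5 -> L2 miss wb->B8  d=D]

DIRTY = [4, 5]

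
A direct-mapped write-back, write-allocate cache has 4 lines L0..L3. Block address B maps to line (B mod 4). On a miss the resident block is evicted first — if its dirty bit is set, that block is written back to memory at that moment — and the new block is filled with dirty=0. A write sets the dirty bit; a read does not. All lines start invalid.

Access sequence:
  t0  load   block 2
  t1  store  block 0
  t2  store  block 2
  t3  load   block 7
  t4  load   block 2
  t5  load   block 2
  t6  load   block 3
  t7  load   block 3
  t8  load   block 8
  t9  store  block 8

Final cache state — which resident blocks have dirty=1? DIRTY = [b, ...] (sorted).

  0 | R B2 → L2 miss [-]
  1 | W B0 → L0 miss [D]
  2 | W B2 → L2 hit [D]
  3 | R B7 → L3 miss [-]
  4 | R B2 → L2 hit [D]
  5 | R B2 → L2 hit [D]
  6 | R B3 → L3 miss [-]
  7 | R B3 → L3 hit [-]
  8 | R B8 → L0 miss wb→B0 [-]
  9 | W B8 → L0 hit [D]

DIRTY = [2, 8]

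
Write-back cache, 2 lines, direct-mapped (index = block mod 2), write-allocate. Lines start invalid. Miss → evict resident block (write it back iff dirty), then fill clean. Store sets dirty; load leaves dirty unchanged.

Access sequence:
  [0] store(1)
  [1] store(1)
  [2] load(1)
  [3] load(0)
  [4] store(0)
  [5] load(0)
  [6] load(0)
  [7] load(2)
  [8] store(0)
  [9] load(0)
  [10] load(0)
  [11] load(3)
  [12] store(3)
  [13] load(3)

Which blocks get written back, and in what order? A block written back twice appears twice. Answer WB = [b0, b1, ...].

WB = [0, 1]

0: W B1 → L1 miss [D]
1: W B1 → L1 hit [D]
2: R B1 → L1 hit [D]
3: R B0 → L0 miss [-]
4: W B0 → L0 hit [D]
5: R B0 → L0 hit [D]
6: R B0 → L0 hit [D]
7: R B2 → L0 miss wb→B0 [-]
8: W B0 → L0 miss [D]
9: R B0 → L0 hit [D]
10: R B0 → L0 hit [D]
11: R B3 → L1 miss wb→B1 [-]
12: W B3 → L1 hit [D]
13: R B3 → L1 hit [D]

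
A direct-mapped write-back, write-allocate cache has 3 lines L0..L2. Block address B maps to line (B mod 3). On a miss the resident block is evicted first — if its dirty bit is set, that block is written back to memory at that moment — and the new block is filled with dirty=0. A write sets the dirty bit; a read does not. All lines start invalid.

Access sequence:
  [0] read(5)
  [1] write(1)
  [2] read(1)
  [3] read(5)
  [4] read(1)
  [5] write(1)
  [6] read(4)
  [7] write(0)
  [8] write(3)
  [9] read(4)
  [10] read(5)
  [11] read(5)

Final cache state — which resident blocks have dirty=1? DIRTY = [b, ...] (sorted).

  0 | R B5 → L2 miss [-]
  1 | W B1 → L1 miss [D]
  2 | R B1 → L1 hit [D]
  3 | R B5 → L2 hit [-]
  4 | R B1 → L1 hit [D]
  5 | W B1 → L1 hit [D]
  6 | R B4 → L1 miss wb→B1 [-]
  7 | W B0 → L0 miss [D]
  8 | W B3 → L0 miss wb→B0 [D]
  9 | R B4 → L1 hit [-]
  10 | R B5 → L2 hit [-]
  11 | R B5 → L2 hit [-]

DIRTY = [3]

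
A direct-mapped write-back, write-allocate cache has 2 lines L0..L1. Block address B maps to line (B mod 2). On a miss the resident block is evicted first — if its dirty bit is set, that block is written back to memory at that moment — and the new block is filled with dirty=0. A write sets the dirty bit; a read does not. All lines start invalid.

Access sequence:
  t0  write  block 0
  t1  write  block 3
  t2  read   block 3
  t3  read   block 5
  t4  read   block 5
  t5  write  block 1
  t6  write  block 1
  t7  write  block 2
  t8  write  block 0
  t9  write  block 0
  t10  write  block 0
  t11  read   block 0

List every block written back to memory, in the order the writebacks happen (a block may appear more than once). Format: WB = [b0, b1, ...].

WB = [3, 0, 2]

  0 | W B0 → L0 miss [D]
  1 | W B3 → L1 miss [D]
  2 | R B3 → L1 hit [D]
  3 | R B5 → L1 miss wb→B3 [-]
  4 | R B5 → L1 hit [-]
  5 | W B1 → L1 miss [D]
  6 | W B1 → L1 hit [D]
  7 | W B2 → L0 miss wb→B0 [D]
  8 | W B0 → L0 miss wb→B2 [D]
  9 | W B0 → L0 hit [D]
  10 | W B0 → L0 hit [D]
  11 | R B0 → L0 hit [D]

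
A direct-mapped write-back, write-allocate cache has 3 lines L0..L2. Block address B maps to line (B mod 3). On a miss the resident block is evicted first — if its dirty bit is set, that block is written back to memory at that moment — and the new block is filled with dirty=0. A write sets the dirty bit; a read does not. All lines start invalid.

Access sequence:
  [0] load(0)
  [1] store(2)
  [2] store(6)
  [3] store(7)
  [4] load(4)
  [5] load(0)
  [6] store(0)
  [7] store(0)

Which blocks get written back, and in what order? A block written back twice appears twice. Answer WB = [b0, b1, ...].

0: R B0 -> L0 miss  d=-]
1: W B2 -> L2 miss  d=D]
2: W B6 -> L0 miss  d=D]
3: W B7 -> L1 miss  d=D]
4: R B4 -> L1 miss wb->B7  d=-]
5: R B0 -> L0 miss wb->B6  d=-]
6: W B0 -> L0 hit  d=D]
7: W B0 -> L0 hit  d=D]

WB = [7, 6]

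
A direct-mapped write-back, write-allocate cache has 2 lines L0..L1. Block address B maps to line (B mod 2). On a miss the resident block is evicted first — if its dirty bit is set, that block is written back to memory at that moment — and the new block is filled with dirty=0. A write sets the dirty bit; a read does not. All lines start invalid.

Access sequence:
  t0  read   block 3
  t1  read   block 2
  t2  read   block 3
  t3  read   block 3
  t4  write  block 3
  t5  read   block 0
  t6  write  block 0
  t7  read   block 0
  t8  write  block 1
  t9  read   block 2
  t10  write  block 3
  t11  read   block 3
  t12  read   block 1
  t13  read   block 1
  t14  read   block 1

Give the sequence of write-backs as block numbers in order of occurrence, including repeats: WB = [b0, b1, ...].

0: R B3 -> L1 miss  d=-]
1: R B2 -> L0 miss  d=-]
2: R B3 -> L1 hit  d=-]
3: R B3 -> L1 hit  d=-]
4: W B3 -> L1 hit  d=D]
5: R B0 -> L0 miss  d=-]
6: W B0 -> L0 hit  d=D]
7: R B0 -> L0 hit  d=D]
8: W B1 -> L1 miss wb->B3  d=D]
9: R B2 -> L0 miss wb->B0  d=-]
10: W B3 -> L1 miss wb->B1  d=D]
11: R B3 -> L1 hit  d=D]
12: R B1 -> L1 miss wb->B3  d=-]
13: R B1 -> L1 hit  d=-]
14: R B1 -> L1 hit  d=-]

WB = [3, 0, 1, 3]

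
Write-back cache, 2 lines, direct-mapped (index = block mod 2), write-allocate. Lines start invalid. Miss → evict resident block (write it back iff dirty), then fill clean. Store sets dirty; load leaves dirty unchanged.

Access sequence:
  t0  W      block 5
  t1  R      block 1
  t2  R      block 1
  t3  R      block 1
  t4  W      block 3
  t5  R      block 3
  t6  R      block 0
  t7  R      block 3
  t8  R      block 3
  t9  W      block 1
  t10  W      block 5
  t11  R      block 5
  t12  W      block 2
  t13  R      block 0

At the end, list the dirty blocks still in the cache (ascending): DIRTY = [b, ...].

DIRTY = [5]

  0 | W B5 → L1 miss [D]
  1 | R B1 → L1 miss wb→B5 [-]
  2 | R B1 → L1 hit [-]
  3 | R B1 → L1 hit [-]
  4 | W B3 → L1 miss [D]
  5 | R B3 → L1 hit [D]
  6 | R B0 → L0 miss [-]
  7 | R B3 → L1 hit [D]
  8 | R B3 → L1 hit [D]
  9 | W B1 → L1 miss wb→B3 [D]
  10 | W B5 → L1 miss wb→B1 [D]
  11 | R B5 → L1 hit [D]
  12 | W B2 → L0 miss [D]
  13 | R B0 → L0 miss wb→B2 [-]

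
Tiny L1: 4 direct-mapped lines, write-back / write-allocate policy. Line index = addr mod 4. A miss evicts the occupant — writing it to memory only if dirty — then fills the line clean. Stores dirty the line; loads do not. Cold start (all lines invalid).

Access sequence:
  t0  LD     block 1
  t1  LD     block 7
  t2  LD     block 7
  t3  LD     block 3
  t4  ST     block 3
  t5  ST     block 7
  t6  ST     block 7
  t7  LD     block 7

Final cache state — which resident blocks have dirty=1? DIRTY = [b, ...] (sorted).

DIRTY = [7]

0: R B1 → L1 miss [-]
1: R B7 → L3 miss [-]
2: R B7 → L3 hit [-]
3: R B3 → L3 miss [-]
4: W B3 → L3 hit [D]
5: W B7 → L3 miss wb→B3 [D]
6: W B7 → L3 hit [D]
7: R B7 → L3 hit [D]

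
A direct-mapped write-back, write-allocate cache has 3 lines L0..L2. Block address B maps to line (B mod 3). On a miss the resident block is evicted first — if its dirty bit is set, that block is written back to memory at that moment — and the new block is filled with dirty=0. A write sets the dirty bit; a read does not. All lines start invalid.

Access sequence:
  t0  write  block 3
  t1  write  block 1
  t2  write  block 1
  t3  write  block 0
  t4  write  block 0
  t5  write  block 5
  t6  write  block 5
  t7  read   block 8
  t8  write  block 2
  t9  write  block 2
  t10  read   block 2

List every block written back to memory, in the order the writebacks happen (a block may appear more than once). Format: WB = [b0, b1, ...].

  0 | W B3 → L0 miss [D]
  1 | W B1 → L1 miss [D]
  2 | W B1 → L1 hit [D]
  3 | W B0 → L0 miss wb→B3 [D]
  4 | W B0 → L0 hit [D]
  5 | W B5 → L2 miss [D]
  6 | W B5 → L2 hit [D]
  7 | R B8 → L2 miss wb→B5 [-]
  8 | W B2 → L2 miss [D]
  9 | W B2 → L2 hit [D]
  10 | R B2 → L2 hit [D]

WB = [3, 5]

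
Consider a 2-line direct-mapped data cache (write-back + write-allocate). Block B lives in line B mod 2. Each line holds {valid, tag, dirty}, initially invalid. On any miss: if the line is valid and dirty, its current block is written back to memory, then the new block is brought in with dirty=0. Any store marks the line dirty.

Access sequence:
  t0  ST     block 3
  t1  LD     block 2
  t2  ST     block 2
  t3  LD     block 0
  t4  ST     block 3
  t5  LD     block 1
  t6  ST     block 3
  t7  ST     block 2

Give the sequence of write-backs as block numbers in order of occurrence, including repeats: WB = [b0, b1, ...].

WB = [2, 3]

0: W B3 → L1 miss [D]
1: R B2 → L0 miss [-]
2: W B2 → L0 hit [D]
3: R B0 → L0 miss wb→B2 [-]
4: W B3 → L1 hit [D]
5: R B1 → L1 miss wb→B3 [-]
6: W B3 → L1 miss [D]
7: W B2 → L0 miss [D]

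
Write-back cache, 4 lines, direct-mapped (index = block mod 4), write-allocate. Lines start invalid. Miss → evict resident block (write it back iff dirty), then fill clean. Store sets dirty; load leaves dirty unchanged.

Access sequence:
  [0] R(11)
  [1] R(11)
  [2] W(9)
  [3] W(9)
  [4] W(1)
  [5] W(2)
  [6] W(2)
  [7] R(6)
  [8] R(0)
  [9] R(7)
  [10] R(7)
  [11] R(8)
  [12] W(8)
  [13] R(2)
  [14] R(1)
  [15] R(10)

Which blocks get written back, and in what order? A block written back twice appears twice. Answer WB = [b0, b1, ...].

0: R B11 -> L3 miss  d=-]
1: R B11 -> L3 hit  d=-]
2: W B9 -> L1 miss  d=D]
3: W B9 -> L1 hit  d=D]
4: W B1 -> L1 miss wb->B9  d=D]
5: W B2 -> L2 miss  d=D]
6: W B2 -> L2 hit  d=D]
7: R B6 -> L2 miss wb->B2  d=-]
8: R B0 -> L0 miss  d=-]
9: R B7 -> L3 miss  d=-]
10: R B7 -> L3 hit  d=-]
11: R B8 -> L0 miss  d=-]
12: W B8 -> L0 hit  d=D]
13: R B2 -> L2 miss  d=-]
14: R B1 -> L1 hit  d=D]
15: R B10 -> L2 miss  d=-]

WB = [9, 2]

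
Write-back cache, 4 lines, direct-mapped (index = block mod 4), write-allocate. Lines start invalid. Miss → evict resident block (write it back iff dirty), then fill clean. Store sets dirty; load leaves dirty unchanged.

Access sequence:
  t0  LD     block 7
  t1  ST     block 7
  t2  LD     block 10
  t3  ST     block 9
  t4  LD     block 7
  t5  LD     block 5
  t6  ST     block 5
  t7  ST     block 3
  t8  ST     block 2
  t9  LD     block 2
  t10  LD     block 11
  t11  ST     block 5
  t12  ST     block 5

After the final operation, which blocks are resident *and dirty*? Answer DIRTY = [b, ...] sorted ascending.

DIRTY = [2, 5]

  0 | R B7 → L3 miss [-]
  1 | W B7 → L3 hit [D]
  2 | R B10 → L2 miss [-]
  3 | W B9 → L1 miss [D]
  4 | R B7 → L3 hit [D]
  5 | R B5 → L1 miss wb→B9 [-]
  6 | W B5 → L1 hit [D]
  7 | W B3 → L3 miss wb→B7 [D]
  8 | W B2 → L2 miss [D]
  9 | R B2 → L2 hit [D]
  10 | R B11 → L3 miss wb→B3 [-]
  11 | W B5 → L1 hit [D]
  12 | W B5 → L1 hit [D]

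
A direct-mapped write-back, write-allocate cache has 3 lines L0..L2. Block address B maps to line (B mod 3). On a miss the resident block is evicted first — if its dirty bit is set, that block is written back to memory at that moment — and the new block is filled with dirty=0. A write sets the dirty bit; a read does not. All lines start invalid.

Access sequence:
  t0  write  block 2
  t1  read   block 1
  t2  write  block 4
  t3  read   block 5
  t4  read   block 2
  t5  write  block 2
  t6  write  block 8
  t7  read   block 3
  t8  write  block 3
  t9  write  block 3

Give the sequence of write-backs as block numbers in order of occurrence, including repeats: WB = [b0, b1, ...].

  0 | W B2 → L2 miss [D]
  1 | R B1 → L1 miss [-]
  2 | W B4 → L1 miss [D]
  3 | R B5 → L2 miss wb→B2 [-]
  4 | R B2 → L2 miss [-]
  5 | W B2 → L2 hit [D]
  6 | W B8 → L2 miss wb→B2 [D]
  7 | R B3 → L0 miss [-]
  8 | W B3 → L0 hit [D]
  9 | W B3 → L0 hit [D]

WB = [2, 2]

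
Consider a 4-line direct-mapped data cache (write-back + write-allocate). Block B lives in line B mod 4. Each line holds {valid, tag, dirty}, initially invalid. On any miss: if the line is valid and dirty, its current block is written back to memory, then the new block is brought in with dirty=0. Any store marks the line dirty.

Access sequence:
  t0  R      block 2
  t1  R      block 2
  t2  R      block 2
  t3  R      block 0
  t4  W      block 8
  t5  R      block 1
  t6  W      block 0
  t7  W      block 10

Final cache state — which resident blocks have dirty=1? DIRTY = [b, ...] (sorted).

0: R B2 → L2 miss [-]
1: R B2 → L2 hit [-]
2: R B2 → L2 hit [-]
3: R B0 → L0 miss [-]
4: W B8 → L0 miss [D]
5: R B1 → L1 miss [-]
6: W B0 → L0 miss wb→B8 [D]
7: W B10 → L2 miss [D]

DIRTY = [0, 10]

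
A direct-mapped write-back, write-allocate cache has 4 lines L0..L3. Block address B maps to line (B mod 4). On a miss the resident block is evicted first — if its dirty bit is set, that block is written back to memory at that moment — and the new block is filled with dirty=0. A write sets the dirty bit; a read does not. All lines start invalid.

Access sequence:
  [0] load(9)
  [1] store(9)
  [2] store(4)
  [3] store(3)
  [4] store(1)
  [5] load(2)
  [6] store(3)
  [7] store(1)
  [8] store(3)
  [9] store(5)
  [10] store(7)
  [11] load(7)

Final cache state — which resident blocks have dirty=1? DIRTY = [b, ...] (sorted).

0: R B9 → L1 miss [-]
1: W B9 → L1 hit [D]
2: W B4 → L0 miss [D]
3: W B3 → L3 miss [D]
4: W B1 → L1 miss wb→B9 [D]
5: R B2 → L2 miss [-]
6: W B3 → L3 hit [D]
7: W B1 → L1 hit [D]
8: W B3 → L3 hit [D]
9: W B5 → L1 miss wb→B1 [D]
10: W B7 → L3 miss wb→B3 [D]
11: R B7 → L3 hit [D]

DIRTY = [4, 5, 7]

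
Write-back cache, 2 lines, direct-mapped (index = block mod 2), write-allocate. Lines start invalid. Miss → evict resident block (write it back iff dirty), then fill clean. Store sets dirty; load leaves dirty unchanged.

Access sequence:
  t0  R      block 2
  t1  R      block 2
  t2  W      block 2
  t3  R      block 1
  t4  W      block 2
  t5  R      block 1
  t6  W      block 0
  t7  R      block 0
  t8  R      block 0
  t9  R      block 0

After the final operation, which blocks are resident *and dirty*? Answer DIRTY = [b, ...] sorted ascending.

DIRTY = [0]

0: R B2 -> L0 miss  d=-]
1: R B2 -> L0 hit  d=-]
2: W B2 -> L0 hit  d=D]
3: R B1 -> L1 miss  d=-]
4: W B2 -> L0 hit  d=D]
5: R B1 -> L1 hit  d=-]
6: W B0 -> L0 miss wb->B2  d=D]
7: R B0 -> L0 hit  d=D]
8: R B0 -> L0 hit  d=D]
9: R B0 -> L0 hit  d=D]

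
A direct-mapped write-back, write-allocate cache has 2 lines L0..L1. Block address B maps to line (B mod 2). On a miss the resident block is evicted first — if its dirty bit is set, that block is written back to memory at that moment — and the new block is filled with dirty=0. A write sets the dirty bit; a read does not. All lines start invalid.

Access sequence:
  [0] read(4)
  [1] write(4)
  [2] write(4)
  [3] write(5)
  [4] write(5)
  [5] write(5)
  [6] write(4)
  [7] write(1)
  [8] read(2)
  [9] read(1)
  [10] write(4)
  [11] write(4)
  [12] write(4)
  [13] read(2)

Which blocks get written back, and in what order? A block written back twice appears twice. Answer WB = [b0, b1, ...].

  0 | R B4 → L0 miss [-]
  1 | W B4 → L0 hit [D]
  2 | W B4 → L0 hit [D]
  3 | W B5 → L1 miss [D]
  4 | W B5 → L1 hit [D]
  5 | W B5 → L1 hit [D]
  6 | W B4 → L0 hit [D]
  7 | W B1 → L1 miss wb→B5 [D]
  8 | R B2 → L0 miss wb→B4 [-]
  9 | R B1 → L1 hit [D]
  10 | W B4 → L0 miss [D]
  11 | W B4 → L0 hit [D]
  12 | W B4 → L0 hit [D]
  13 | R B2 → L0 miss wb→B4 [-]

WB = [5, 4, 4]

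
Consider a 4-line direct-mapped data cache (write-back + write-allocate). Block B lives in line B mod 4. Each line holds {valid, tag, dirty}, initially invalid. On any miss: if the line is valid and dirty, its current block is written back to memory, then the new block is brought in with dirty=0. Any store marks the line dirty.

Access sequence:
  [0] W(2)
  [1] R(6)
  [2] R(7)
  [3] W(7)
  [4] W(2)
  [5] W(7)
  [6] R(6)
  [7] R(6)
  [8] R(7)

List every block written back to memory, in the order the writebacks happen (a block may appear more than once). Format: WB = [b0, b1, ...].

0: W B2 -> L2 miss  d=D]
1: R B6 -> L2 miss wb->B2  d=-]
2: R B7 -> L3 miss  d=-]
3: W B7 -> L3 hit  d=D]
4: W B2 -> L2 miss  d=D]
5: W B7 -> L3 hit  d=D]
6: R B6 -> L2 miss wb->B2  d=-]
7: R B6 -> L2 hit  d=-]
8: R B7 -> L3 hit  d=D]

WB = [2, 2]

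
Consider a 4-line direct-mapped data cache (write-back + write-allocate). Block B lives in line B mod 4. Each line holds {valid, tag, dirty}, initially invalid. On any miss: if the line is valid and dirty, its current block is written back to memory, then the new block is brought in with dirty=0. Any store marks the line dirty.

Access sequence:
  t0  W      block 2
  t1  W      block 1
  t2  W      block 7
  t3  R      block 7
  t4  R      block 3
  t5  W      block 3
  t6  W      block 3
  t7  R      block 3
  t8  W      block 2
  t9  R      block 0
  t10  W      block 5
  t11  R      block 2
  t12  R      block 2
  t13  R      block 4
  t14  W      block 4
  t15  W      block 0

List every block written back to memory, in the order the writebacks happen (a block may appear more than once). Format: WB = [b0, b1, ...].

0: W B2 -> L2 miss  d=D]
1: W B1 -> L1 miss  d=D]
2: W B7 -> L3 miss  d=D]
3: R B7 -> L3 hit  d=D]
4: R B3 -> L3 miss wb->B7  d=-]
5: W B3 -> L3 hit  d=D]
6: W B3 -> L3 hit  d=D]
7: R B3 -> L3 hit  d=D]
8: W B2 -> L2 hit  d=D]
9: R B0 -> L0 miss  d=-]
10: W B5 -> L1 miss wb->B1  d=D]
11: R B2 -> L2 hit  d=D]
12: R B2 -> L2 hit  d=D]
13: R B4 -> L0 miss  d=-]
14: W B4 -> L0 hit  d=D]
15: W B0 -> L0 miss wb->B4  d=D]

WB = [7, 1, 4]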